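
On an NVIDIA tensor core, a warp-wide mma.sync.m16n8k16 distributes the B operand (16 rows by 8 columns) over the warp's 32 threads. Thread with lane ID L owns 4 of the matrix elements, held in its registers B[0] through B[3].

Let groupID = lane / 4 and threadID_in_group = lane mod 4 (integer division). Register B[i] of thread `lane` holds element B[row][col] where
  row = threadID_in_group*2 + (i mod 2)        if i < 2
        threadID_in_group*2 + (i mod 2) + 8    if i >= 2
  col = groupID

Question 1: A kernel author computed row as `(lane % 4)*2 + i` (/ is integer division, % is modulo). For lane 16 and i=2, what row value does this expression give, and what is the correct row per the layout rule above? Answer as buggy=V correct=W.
`(lane % 4)*2 + i`[16,2]⇒2
16: gr=4,th=0
[2] (0*2+0+8,4) = (8,4)
row: 2 vs 8

buggy=2 correct=8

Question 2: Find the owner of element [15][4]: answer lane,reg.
c: 4->gid=4  r: 15->r8=1,tid=3,i&1=1
L=4*4+3=19  i=1*2+1=3

19,3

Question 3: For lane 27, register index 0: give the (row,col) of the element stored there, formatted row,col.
6,6

lane 27: gr=6 (27/4), th=3 (27%4)
i=0: r=3*2+0+0=6, c=gr=6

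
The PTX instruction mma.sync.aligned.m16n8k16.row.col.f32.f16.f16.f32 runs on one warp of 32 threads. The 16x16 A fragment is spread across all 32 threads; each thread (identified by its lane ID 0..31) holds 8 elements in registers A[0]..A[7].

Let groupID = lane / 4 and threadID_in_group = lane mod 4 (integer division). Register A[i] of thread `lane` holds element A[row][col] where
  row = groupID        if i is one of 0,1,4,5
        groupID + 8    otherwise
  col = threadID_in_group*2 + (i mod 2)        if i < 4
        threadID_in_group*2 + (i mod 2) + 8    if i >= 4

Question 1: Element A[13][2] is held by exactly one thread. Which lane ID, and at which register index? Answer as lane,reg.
21,2

r: 13->gid=5,r8=1  c: 2->c8=0,tid=1,i&1=0
L=5*4+1=21  i=0*4+1*2+0=2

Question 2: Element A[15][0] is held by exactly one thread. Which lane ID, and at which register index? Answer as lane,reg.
r=15⇒gr=7,Rb=1  c=0⇒Cb=0,th=0,odd=0
L=7*4+0=28  i=0*4+1*2+0=2

28,2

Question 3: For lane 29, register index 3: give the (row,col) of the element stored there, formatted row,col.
15,3

L=29->g=29>>2=7, t=29&3=1
[3]->row 7+8=15  col 1·2+1+0=3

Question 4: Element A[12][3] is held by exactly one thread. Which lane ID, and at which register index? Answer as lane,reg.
17,3

r=12⇒gr=4,Rb=1  c=3⇒Cb=0,th=1,odd=1
L=4*4+1=17  i=0*4+1*2+1=3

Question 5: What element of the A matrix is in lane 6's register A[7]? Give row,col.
lane 6->6/4=1, 6 mod 4=2
i=7  r:1+8->9  c:2·2+1+8->13

9,13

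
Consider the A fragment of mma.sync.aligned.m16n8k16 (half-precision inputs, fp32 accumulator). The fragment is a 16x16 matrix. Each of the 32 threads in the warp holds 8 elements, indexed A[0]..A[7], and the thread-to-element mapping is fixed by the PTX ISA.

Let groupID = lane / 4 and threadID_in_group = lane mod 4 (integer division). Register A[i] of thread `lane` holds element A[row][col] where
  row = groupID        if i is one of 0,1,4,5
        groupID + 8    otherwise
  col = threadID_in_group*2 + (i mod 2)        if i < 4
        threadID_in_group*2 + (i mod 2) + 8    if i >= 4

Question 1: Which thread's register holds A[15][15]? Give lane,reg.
31,7

r=15->g=7,rb=1  c=15->cb=1,t=3,b0=1
L=7*4+3=31  i=1*4+1*2+1=7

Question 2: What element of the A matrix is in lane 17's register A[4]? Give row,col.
4,10

L=17->gid=17>>2=4, tid=17&3=1
[4]->row 4+0=4  col 1·2+0+8=10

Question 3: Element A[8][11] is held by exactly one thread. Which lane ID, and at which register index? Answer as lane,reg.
r: 8->gid=0,r8=1  c: 11->c8=1,tid=1,i&1=1
L=0*4+1=1  i=1*4+1*2+1=7

1,7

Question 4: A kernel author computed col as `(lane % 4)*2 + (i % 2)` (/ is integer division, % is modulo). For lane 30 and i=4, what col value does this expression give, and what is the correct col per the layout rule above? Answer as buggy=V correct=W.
`(lane % 4)*2 + (i % 2)`[30,4]->4
lane 30->30/4=7, 30 mod 4=2
i=4  r:7+0->7  c:2·2+0+8->12
col: 4 vs 12

buggy=4 correct=12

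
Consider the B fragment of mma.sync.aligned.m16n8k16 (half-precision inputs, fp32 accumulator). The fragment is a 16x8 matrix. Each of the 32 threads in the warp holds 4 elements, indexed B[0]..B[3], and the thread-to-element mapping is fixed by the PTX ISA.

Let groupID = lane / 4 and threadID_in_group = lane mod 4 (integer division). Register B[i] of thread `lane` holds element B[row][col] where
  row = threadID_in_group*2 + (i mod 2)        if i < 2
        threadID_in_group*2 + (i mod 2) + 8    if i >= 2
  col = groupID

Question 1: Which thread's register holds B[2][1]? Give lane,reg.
5,0

c=1→G=1  r=2→rhi=0,T=1,p=0
L=1*4+1=5  i=0*2+0=0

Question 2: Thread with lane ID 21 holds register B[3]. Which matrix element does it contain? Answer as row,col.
11,5

21: gr=5,th=1
[3] (1*2+1+8,5) = (11,5)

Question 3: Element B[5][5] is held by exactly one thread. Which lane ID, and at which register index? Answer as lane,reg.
22,1

c: 5->gid=5  r: 5->r8=0,tid=2,i&1=1
L=5*4+2=22  i=0*2+1=1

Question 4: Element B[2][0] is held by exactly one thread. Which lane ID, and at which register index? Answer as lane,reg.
1,0

c:0=>grp=0  r:2=>rB=0,tig=1,lo=0
L=0*4+1=1  i=0*2+0=0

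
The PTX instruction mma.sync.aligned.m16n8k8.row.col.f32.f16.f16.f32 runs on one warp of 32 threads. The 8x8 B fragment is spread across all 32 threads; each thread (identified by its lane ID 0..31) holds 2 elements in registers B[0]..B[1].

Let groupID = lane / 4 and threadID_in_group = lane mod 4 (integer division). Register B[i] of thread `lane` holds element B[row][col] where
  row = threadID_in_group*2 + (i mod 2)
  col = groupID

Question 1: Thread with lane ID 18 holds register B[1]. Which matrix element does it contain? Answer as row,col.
5,4

18: gr=4,th=2
[1] (2*2+1,4) = (5,4)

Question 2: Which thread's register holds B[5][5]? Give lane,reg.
22,1

c: 5->gid=5  r: 5->tid=2,i&1=1
L=5*4+2=22  i=1=1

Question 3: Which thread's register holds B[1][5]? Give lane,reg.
c=5->g=5  r=1->t=0,b0=1
L=5*4+0=20  i=1=1

20,1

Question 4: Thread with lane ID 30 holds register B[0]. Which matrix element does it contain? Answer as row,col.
4,7

L=30⇒gr=30>>2=7, th=30&3=2
[0]⇒row 2·2+0=4  col gr=7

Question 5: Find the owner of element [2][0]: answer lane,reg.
c=0→G=0  r=2→T=1,p=0
L=0*4+1=1  i=0=0

1,0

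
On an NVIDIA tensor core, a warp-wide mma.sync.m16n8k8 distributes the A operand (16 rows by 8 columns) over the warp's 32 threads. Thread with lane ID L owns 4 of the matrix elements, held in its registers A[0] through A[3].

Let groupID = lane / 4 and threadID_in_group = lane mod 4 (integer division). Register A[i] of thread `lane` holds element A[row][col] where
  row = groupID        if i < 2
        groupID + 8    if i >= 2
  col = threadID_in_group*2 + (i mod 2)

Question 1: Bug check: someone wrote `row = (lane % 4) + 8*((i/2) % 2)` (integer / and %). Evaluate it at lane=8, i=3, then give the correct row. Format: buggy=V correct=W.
buggy=8 correct=10

`(lane % 4) + 8*((i/2) % 2)`[8,3]⇒8
lane 8⇒8/4=2, 8 mod 4=0
i=3  r:2+8⇒10  c:2·0+1⇒1
row: 8 vs 10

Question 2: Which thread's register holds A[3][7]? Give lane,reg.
15,1

r=3⇒gr=3,Rb=0  c=7⇒th=3,odd=1
L=3*4+3=15  i=0*2+1=1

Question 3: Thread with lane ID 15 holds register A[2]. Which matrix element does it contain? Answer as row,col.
15: gid=3,tid=3
[2] (3+8,3*2+0) = (11,6)

11,6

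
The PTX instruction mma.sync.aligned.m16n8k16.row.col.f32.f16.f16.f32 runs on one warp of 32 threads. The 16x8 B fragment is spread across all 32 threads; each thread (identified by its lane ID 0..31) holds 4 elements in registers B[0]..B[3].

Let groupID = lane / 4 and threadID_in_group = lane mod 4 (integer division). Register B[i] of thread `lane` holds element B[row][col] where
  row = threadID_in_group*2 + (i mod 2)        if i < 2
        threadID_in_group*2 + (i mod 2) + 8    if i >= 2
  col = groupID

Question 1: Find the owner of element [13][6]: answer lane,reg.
26,3

c: 6->gid=6  r: 13->r8=1,tid=2,i&1=1
L=6*4+2=26  i=1*2+1=3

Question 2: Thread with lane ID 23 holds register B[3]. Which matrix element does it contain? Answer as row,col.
15,5

23: G=5,T=3
[3] (3*2+1+8,5) = (15,5)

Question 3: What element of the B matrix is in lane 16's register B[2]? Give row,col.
8,4

L=16=>grp=16>>2=4, tig=16&3=0
[2]=>row 0·2+0+8=8  col grp=4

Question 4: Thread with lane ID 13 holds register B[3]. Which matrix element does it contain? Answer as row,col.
11,3

lane 13: G=3 (13/4), T=1 (13%4)
i=3: r=1*2+1+8=11, c=G=3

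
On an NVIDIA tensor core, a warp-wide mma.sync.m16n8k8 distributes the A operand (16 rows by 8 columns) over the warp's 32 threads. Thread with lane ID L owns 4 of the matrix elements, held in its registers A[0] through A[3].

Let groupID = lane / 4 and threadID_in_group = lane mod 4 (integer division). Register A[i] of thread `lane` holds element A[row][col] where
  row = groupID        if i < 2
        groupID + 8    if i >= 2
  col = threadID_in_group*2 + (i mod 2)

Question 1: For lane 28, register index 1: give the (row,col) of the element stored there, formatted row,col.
7,1

28: grp=7,tig=0
[1] (7+0,0*2+1) = (7,1)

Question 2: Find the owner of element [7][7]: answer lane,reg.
31,1

r: 7->gid=7,r8=0  c: 7->tid=3,i&1=1
L=7*4+3=31  i=0*2+1=1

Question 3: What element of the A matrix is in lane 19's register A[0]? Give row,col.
4,6

lane 19: gr=4 (19/4), th=3 (19%4)
i=0: r=4+0=4, c=3*2+0=6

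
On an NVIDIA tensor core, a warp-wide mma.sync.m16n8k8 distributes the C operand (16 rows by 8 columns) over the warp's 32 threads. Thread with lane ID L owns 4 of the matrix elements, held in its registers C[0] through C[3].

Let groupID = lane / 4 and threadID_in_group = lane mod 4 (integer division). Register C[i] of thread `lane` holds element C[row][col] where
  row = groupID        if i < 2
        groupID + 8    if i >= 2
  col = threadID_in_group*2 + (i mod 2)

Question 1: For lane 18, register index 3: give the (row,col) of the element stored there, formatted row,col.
lane 18: gr=4 (18/4), th=2 (18%4)
i=3: r=4+8=12, c=2*2+1=5

12,5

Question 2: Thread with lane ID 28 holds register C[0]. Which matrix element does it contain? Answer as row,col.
lane 28: gr=7 (28/4), th=0 (28%4)
i=0: r=7+0=7, c=0*2+0=0

7,0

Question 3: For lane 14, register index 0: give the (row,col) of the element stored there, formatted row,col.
3,4

14: gr=3,th=2
[0] (3+0,2*2+0) = (3,4)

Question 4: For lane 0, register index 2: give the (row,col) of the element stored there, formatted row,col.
8,0

lane 0->0/4=0, 0 mod 4=0
i=2  r:0+8->8  c:2·0+0->0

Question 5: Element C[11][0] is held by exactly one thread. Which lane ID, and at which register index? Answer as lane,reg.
12,2

r=11->g=3,rb=1  c=0->t=0,b0=0
L=3*4+0=12  i=1*2+0=2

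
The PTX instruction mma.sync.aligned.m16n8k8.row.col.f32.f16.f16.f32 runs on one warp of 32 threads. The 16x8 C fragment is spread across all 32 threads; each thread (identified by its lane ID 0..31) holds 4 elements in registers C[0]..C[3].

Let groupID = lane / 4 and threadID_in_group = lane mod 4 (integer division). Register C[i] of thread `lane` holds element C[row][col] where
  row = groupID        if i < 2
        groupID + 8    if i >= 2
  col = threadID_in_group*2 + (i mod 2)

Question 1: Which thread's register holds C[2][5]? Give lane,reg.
10,1

r=2⇒gr=2,Rb=0  c=5⇒th=2,odd=1
L=2*4+2=10  i=0*2+1=1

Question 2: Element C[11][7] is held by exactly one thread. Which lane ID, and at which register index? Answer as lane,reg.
r=11->g=3,rb=1  c=7->t=3,b0=1
L=3*4+3=15  i=1*2+1=3

15,3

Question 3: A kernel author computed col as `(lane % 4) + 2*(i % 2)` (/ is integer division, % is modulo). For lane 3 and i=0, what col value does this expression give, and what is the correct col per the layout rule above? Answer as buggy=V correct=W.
buggy=3 correct=6

`(lane % 4) + 2*(i % 2)`[3,0]->3
3: gid=0,tid=3
[0] (0+0,3*2+0) = (0,6)
col: 3 vs 6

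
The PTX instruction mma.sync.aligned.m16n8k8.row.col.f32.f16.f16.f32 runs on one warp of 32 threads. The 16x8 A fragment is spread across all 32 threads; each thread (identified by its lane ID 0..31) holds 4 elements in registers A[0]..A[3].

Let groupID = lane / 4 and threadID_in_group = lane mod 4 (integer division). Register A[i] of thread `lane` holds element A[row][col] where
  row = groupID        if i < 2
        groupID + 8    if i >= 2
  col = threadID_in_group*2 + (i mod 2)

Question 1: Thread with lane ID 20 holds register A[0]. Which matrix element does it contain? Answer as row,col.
5,0

20: grp=5,tig=0
[0] (5+0,0*2+0) = (5,0)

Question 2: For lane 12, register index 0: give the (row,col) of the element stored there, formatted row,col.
12: gid=3,tid=0
[0] (3+0,0*2+0) = (3,0)

3,0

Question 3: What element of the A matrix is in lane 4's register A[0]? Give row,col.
1,0

lane 4: grp=1 (4/4), tig=0 (4%4)
i=0: r=1+0=1, c=0*2+0=0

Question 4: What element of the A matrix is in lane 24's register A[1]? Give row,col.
6,1

lane 24=>24/4=6, 24 mod 4=0
i=1  r:6+0=>6  c:2·0+1=>1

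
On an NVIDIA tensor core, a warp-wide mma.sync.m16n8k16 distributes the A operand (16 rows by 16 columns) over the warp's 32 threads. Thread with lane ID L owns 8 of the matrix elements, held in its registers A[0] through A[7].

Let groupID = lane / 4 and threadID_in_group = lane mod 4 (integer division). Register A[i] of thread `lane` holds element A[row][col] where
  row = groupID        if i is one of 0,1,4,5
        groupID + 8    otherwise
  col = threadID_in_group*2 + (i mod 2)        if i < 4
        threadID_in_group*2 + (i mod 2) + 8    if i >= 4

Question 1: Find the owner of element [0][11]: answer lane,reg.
1,5

r:0=>grp=0,rB=0  c:11=>cB=1,tig=1,lo=1
L=0*4+1=1  i=1*4+0*2+1=5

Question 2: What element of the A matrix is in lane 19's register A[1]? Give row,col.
lane 19->19/4=4, 19 mod 4=3
i=1  r:4+0->4  c:2·3+1+0->7

4,7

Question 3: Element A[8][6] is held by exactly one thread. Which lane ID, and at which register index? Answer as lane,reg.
r: 8->gid=0,r8=1  c: 6->c8=0,tid=3,i&1=0
L=0*4+3=3  i=0*4+1*2+0=2

3,2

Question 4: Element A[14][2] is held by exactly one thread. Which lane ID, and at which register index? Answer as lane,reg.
r=14⇒gr=6,Rb=1  c=2⇒Cb=0,th=1,odd=0
L=6*4+1=25  i=0*4+1*2+0=2

25,2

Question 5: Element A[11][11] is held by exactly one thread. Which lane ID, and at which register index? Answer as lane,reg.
r: 11->gid=3,r8=1  c: 11->c8=1,tid=1,i&1=1
L=3*4+1=13  i=1*4+1*2+1=7

13,7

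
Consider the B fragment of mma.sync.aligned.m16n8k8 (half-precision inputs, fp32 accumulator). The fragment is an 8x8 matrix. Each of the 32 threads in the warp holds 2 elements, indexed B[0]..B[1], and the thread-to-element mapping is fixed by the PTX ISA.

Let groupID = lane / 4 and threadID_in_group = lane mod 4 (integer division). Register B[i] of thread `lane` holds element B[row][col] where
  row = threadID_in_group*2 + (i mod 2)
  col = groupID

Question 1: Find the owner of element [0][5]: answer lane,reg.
20,0

c=5⇒gr=5  r=0⇒th=0,odd=0
L=5*4+0=20  i=0=0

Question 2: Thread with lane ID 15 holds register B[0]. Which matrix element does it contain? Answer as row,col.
lane 15: g=3 (15/4), t=3 (15%4)
i=0: r=3*2+0=6, c=g=3

6,3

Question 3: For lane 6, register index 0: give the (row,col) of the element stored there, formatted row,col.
lane 6: g=1 (6/4), t=2 (6%4)
i=0: r=2*2+0=4, c=g=1

4,1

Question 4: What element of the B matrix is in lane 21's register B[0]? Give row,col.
lane 21→21/4=5, 21 mod 4=1
i=0  r:2·1+0→2  c:5

2,5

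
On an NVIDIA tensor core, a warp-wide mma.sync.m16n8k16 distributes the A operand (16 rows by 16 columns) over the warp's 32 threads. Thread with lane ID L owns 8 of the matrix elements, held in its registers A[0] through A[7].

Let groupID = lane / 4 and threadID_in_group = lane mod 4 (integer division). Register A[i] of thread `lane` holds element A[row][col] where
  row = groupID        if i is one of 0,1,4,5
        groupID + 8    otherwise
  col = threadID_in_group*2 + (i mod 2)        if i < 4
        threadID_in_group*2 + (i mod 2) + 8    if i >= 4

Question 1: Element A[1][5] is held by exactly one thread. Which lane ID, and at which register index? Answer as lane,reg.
r:1=>grp=1,rB=0  c:5=>cB=0,tig=2,lo=1
L=1*4+2=6  i=0*4+0*2+1=1

6,1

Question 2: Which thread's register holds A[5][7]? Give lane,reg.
23,1

r=5⇒gr=5,Rb=0  c=7⇒Cb=0,th=3,odd=1
L=5*4+3=23  i=0*4+0*2+1=1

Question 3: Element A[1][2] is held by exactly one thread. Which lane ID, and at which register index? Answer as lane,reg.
5,0

r=1->g=1,rb=0  c=2->cb=0,t=1,b0=0
L=1*4+1=5  i=0*4+0*2+0=0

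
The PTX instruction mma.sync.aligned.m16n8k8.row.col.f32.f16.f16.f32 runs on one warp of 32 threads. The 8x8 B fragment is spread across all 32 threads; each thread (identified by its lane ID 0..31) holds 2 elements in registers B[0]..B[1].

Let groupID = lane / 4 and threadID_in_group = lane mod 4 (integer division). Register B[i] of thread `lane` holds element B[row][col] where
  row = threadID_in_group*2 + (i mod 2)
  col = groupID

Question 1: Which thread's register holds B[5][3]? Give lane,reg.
c: 3->gid=3  r: 5->tid=2,i&1=1
L=3*4+2=14  i=1=1

14,1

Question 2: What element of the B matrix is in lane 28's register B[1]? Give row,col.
lane 28->28/4=7, 28 mod 4=0
i=1  r:2·0+1->1  c:7

1,7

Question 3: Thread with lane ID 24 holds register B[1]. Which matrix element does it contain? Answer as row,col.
1,6

lane 24->24/4=6, 24 mod 4=0
i=1  r:2·0+1->1  c:6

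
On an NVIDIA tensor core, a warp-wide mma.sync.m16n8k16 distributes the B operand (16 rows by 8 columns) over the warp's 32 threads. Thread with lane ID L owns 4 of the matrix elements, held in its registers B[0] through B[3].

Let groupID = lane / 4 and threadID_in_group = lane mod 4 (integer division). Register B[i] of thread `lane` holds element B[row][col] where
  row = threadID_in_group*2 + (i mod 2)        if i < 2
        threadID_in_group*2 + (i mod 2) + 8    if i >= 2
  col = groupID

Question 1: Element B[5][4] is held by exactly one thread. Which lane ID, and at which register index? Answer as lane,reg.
c=4→G=4  r=5→rhi=0,T=2,p=1
L=4*4+2=18  i=0*2+1=1

18,1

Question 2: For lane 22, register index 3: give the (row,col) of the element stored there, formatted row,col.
22: G=5,T=2
[3] (2*2+1+8,5) = (13,5)

13,5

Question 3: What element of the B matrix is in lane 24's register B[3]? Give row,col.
24: gid=6,tid=0
[3] (0*2+1+8,6) = (9,6)

9,6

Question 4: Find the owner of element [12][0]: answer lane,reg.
c=0⇒gr=0  r=12⇒Rb=1,th=2,odd=0
L=0*4+2=2  i=1*2+0=2

2,2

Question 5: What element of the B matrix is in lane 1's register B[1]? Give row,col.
lane 1: gr=0 (1/4), th=1 (1%4)
i=1: r=1*2+1+0=3, c=gr=0

3,0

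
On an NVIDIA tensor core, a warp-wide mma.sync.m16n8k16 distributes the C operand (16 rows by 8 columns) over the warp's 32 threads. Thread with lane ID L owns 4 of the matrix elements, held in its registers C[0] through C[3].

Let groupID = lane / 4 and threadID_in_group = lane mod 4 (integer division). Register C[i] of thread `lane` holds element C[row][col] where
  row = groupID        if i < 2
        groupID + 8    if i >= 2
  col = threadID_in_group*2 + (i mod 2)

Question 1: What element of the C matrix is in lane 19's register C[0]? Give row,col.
4,6

lane 19⇒19/4=4, 19 mod 4=3
i=0  r:4+0⇒4  c:2·3+0⇒6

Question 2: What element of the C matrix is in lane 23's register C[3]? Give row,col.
L=23->gid=23>>2=5, tid=23&3=3
[3]->row 5+8=13  col 3·2+1=7

13,7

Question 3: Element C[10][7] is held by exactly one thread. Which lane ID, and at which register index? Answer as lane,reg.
11,3

r=10⇒gr=2,Rb=1  c=7⇒th=3,odd=1
L=2*4+3=11  i=1*2+1=3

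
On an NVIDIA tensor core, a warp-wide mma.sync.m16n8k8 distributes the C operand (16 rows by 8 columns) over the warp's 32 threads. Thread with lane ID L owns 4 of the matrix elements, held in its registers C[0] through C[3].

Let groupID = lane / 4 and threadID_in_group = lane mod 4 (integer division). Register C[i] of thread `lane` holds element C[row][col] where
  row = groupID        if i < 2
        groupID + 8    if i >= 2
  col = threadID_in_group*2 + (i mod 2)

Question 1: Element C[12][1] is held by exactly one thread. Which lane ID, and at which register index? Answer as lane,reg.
r: 12->gid=4,r8=1  c: 1->tid=0,i&1=1
L=4*4+0=16  i=1*2+1=3

16,3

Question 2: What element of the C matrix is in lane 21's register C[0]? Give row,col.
5,2

L=21->g=21>>2=5, t=21&3=1
[0]->row 5+0=5  col 1·2+0=2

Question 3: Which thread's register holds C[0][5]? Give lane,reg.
r=0->g=0,rb=0  c=5->t=2,b0=1
L=0*4+2=2  i=0*2+1=1

2,1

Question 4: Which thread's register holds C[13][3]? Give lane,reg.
r=13->g=5,rb=1  c=3->t=1,b0=1
L=5*4+1=21  i=1*2+1=3

21,3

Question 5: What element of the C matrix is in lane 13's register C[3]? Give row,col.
11,3

lane 13: gr=3 (13/4), th=1 (13%4)
i=3: r=3+8=11, c=1*2+1=3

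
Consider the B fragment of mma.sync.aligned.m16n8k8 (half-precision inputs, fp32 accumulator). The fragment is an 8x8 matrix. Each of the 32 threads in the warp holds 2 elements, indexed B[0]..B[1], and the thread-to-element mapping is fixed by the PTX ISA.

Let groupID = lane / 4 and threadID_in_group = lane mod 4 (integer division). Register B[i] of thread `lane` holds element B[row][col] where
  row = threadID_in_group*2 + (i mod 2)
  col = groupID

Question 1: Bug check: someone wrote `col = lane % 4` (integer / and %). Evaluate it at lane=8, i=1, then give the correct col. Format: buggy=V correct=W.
`lane % 4`[8,1]=>0
lane 8=>8/4=2, 8 mod 4=0
i=1  r:2·0+1=>1  c:2
col: 0 vs 2

buggy=0 correct=2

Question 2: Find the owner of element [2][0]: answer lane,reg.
1,0

c: 0->gid=0  r: 2->tid=1,i&1=0
L=0*4+1=1  i=0=0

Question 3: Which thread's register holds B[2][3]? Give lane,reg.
c=3→G=3  r=2→T=1,p=0
L=3*4+1=13  i=0=0

13,0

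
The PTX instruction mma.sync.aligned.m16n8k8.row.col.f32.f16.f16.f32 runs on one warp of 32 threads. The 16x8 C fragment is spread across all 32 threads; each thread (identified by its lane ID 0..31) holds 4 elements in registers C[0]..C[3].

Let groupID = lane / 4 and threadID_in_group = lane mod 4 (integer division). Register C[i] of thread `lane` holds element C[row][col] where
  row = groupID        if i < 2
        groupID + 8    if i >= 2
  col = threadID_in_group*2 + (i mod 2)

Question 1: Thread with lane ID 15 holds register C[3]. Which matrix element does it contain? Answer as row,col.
15: G=3,T=3
[3] (3+8,3*2+1) = (11,7)

11,7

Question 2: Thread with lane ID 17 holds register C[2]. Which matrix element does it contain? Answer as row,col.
lane 17: G=4 (17/4), T=1 (17%4)
i=2: r=4+8=12, c=1*2+0=2

12,2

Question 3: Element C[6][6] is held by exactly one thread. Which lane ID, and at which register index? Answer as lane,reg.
r=6->g=6,rb=0  c=6->t=3,b0=0
L=6*4+3=27  i=0*2+0=0

27,0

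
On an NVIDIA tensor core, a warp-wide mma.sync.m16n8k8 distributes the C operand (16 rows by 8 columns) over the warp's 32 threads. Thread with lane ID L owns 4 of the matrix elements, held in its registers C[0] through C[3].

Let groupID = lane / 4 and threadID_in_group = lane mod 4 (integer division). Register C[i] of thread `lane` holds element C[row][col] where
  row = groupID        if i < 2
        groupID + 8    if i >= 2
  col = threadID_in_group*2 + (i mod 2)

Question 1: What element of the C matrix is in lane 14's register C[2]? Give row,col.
lane 14: grp=3 (14/4), tig=2 (14%4)
i=2: r=3+8=11, c=2*2+0=4

11,4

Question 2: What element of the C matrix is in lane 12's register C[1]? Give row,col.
3,1

lane 12→12/4=3, 12 mod 4=0
i=1  r:3+0→3  c:2·0+1→1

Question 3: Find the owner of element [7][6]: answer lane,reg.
31,0

r: 7->gid=7,r8=0  c: 6->tid=3,i&1=0
L=7*4+3=31  i=0*2+0=0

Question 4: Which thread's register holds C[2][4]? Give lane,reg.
10,0

r=2⇒gr=2,Rb=0  c=4⇒th=2,odd=0
L=2*4+2=10  i=0*2+0=0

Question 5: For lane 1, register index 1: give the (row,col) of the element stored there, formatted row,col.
0,3

lane 1→1/4=0, 1 mod 4=1
i=1  r:0+0→0  c:2·1+1→3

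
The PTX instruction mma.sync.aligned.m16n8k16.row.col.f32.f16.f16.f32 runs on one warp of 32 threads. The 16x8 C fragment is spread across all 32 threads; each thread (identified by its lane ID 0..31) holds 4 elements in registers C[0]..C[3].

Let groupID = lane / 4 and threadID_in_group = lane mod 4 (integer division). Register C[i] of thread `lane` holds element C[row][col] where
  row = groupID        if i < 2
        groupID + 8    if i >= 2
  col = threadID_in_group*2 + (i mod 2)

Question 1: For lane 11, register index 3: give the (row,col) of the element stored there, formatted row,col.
L=11->gid=11>>2=2, tid=11&3=3
[3]->row 2+8=10  col 3·2+1=7

10,7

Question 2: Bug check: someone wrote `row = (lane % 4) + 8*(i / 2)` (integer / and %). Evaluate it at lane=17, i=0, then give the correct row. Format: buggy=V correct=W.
`(lane % 4) + 8*(i / 2)`[17,0]->1
L=17->g=17>>2=4, t=17&3=1
[0]->row 4+0=4  col 1·2+0=2
row: 1 vs 4

buggy=1 correct=4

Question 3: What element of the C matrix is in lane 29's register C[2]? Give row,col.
15,2

lane 29→29/4=7, 29 mod 4=1
i=2  r:7+8→15  c:2·1+0→2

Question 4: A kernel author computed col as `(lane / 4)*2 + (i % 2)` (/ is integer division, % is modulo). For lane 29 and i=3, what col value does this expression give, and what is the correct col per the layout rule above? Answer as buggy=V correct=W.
`(lane / 4)*2 + (i % 2)`[29,3]⇒15
29: gr=7,th=1
[3] (7+8,1*2+1) = (15,3)
col: 15 vs 3

buggy=15 correct=3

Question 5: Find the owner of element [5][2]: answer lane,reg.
r=5⇒gr=5,Rb=0  c=2⇒th=1,odd=0
L=5*4+1=21  i=0*2+0=0

21,0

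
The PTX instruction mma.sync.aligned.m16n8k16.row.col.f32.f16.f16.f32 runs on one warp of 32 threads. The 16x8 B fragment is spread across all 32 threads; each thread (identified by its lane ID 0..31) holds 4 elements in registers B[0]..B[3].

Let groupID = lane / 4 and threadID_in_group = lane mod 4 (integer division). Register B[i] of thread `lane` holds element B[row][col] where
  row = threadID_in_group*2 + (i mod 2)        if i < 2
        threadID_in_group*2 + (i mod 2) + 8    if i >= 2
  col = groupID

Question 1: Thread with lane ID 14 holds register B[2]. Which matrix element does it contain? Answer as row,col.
12,3

lane 14: gr=3 (14/4), th=2 (14%4)
i=2: r=2*2+0+8=12, c=gr=3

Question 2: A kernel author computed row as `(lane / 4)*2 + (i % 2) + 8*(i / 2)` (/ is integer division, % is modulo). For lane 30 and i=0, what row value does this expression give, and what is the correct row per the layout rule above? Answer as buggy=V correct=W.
`(lane / 4)*2 + (i % 2) + 8*(i / 2)`[30,0]=>14
30: grp=7,tig=2
[0] (2*2+0+0,7) = (4,7)
row: 14 vs 4

buggy=14 correct=4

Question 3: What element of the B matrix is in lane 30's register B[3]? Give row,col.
lane 30: g=7 (30/4), t=2 (30%4)
i=3: r=2*2+1+8=13, c=g=7

13,7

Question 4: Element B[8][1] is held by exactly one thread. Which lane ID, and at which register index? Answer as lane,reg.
c: 1->gid=1  r: 8->r8=1,tid=0,i&1=0
L=1*4+0=4  i=1*2+0=2

4,2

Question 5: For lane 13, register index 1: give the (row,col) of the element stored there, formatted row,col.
3,3

lane 13: grp=3 (13/4), tig=1 (13%4)
i=1: r=1*2+1+0=3, c=grp=3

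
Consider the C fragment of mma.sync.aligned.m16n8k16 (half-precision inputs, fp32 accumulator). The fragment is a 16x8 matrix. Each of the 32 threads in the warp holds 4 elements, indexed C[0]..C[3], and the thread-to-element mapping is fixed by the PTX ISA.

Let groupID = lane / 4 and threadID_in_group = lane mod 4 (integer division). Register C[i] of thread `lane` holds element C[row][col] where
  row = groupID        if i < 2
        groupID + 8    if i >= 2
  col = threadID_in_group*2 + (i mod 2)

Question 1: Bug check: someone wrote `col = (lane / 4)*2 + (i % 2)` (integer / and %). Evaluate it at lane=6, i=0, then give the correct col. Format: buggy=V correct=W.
buggy=2 correct=4

`(lane / 4)*2 + (i % 2)`[6,0]->2
lane 6->6/4=1, 6 mod 4=2
i=0  r:1+0->1  c:2·2+0->4
col: 2 vs 4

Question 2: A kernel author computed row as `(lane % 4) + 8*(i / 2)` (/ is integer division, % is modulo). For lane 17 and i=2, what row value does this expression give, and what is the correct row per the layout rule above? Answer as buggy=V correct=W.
buggy=9 correct=12

`(lane % 4) + 8*(i / 2)`[17,2]->9
lane 17->17/4=4, 17 mod 4=1
i=2  r:4+8->12  c:2·1+0->2
row: 9 vs 12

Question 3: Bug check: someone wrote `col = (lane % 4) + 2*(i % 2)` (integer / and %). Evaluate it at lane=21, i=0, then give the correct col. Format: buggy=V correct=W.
buggy=1 correct=2

`(lane % 4) + 2*(i % 2)`[21,0]→1
21: G=5,T=1
[0] (5+0,1*2+0) = (5,2)
col: 1 vs 2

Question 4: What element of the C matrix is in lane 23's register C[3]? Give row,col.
lane 23: G=5 (23/4), T=3 (23%4)
i=3: r=5+8=13, c=3*2+1=7

13,7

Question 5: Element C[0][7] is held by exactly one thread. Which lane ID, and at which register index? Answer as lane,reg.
3,1

r:0=>grp=0,rB=0  c:7=>tig=3,lo=1
L=0*4+3=3  i=0*2+1=1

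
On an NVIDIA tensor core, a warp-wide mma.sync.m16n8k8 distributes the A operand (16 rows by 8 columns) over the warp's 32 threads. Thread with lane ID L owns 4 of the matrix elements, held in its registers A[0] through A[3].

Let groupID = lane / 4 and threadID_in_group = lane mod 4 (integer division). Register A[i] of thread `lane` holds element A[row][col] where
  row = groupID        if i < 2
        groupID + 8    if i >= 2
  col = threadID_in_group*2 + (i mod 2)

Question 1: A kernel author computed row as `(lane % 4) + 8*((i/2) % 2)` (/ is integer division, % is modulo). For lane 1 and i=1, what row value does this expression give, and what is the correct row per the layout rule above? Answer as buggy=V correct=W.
buggy=1 correct=0

`(lane % 4) + 8*((i/2) % 2)`[1,1]->1
1: gid=0,tid=1
[1] (0+0,1*2+1) = (0,3)
row: 1 vs 0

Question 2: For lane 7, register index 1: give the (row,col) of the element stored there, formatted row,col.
L=7→G=7>>2=1, T=7&3=3
[1]→row 1+0=1  col 3·2+1=7

1,7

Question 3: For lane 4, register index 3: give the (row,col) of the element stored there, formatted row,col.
lane 4⇒4/4=1, 4 mod 4=0
i=3  r:1+8⇒9  c:2·0+1⇒1

9,1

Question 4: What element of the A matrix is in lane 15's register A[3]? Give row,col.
11,7

15: G=3,T=3
[3] (3+8,3*2+1) = (11,7)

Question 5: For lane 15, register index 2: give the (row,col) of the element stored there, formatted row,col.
11,6

L=15->gid=15>>2=3, tid=15&3=3
[2]->row 3+8=11  col 3·2+0=6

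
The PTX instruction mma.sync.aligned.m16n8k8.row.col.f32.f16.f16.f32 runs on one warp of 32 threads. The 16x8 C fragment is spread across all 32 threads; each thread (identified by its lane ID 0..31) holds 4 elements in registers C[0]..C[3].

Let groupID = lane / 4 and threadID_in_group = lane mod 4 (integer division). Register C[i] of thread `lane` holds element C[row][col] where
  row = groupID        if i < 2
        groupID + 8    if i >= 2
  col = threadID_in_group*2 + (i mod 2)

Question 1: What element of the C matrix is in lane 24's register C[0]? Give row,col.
6,0

lane 24: g=6 (24/4), t=0 (24%4)
i=0: r=6+0=6, c=0*2+0=0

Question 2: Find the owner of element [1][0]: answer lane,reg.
4,0

r: 1->gid=1,r8=0  c: 0->tid=0,i&1=0
L=1*4+0=4  i=0*2+0=0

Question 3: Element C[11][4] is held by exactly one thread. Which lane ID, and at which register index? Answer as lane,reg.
14,2

r:11=>grp=3,rB=1  c:4=>tig=2,lo=0
L=3*4+2=14  i=1*2+0=2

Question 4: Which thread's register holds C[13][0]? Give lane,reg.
20,2

r=13→G=5,rhi=1  c=0→T=0,p=0
L=5*4+0=20  i=1*2+0=2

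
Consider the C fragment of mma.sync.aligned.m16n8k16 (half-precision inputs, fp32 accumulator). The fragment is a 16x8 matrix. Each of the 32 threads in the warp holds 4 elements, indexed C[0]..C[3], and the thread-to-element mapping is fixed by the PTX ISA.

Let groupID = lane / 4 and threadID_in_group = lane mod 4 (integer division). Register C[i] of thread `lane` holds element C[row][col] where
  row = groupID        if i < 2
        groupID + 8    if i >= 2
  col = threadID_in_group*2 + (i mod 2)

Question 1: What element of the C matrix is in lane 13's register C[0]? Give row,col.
3,2

L=13->g=13>>2=3, t=13&3=1
[0]->row 3+0=3  col 1·2+0=2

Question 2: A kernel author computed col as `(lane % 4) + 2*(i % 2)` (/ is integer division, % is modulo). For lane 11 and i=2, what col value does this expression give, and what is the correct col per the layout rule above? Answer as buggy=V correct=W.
buggy=3 correct=6

`(lane % 4) + 2*(i % 2)`[11,2]⇒3
11: gr=2,th=3
[2] (2+8,3*2+0) = (10,6)
col: 3 vs 6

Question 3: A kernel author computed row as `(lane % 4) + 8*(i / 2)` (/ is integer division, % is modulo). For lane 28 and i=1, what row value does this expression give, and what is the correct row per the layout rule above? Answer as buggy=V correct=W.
`(lane % 4) + 8*(i / 2)`[28,1]⇒0
28: gr=7,th=0
[1] (7+0,0*2+1) = (7,1)
row: 0 vs 7

buggy=0 correct=7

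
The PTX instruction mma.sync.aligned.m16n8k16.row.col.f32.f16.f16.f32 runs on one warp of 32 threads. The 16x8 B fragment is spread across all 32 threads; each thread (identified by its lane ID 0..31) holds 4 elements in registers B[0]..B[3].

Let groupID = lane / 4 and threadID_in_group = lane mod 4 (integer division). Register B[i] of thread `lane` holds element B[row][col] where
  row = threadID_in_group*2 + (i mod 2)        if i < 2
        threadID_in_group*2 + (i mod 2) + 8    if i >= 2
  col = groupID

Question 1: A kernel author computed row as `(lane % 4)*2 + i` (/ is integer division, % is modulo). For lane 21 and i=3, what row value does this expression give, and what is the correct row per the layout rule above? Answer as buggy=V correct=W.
buggy=5 correct=11

`(lane % 4)*2 + i`[21,3]->5
L=21->g=21>>2=5, t=21&3=1
[3]->row 1·2+1+8=11  col g=5
row: 5 vs 11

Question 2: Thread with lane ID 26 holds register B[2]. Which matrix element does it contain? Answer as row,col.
12,6

lane 26: g=6 (26/4), t=2 (26%4)
i=2: r=2*2+0+8=12, c=g=6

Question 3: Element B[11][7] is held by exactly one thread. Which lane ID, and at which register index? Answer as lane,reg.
29,3

c=7→G=7  r=11→rhi=1,T=1,p=1
L=7*4+1=29  i=1*2+1=3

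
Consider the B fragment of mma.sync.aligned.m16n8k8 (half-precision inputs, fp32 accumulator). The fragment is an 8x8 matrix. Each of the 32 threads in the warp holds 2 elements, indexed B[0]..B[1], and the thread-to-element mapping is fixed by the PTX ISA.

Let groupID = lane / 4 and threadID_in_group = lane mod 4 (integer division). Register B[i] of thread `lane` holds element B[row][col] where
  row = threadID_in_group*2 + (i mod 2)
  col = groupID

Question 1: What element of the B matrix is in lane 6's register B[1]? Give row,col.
L=6⇒gr=6>>2=1, th=6&3=2
[1]⇒row 2·2+1=5  col gr=1

5,1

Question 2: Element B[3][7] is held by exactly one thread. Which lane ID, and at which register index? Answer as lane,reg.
29,1

c:7=>grp=7  r:3=>tig=1,lo=1
L=7*4+1=29  i=1=1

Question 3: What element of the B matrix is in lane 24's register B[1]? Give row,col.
1,6

lane 24⇒24/4=6, 24 mod 4=0
i=1  r:2·0+1⇒1  c:6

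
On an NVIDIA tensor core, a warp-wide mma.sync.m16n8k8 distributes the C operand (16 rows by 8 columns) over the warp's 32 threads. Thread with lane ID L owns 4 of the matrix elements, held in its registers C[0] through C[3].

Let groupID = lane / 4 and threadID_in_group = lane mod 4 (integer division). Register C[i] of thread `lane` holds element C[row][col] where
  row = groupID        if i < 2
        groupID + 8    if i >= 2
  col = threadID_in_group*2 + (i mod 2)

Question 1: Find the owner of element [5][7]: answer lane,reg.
23,1

r: 5->gid=5,r8=0  c: 7->tid=3,i&1=1
L=5*4+3=23  i=0*2+1=1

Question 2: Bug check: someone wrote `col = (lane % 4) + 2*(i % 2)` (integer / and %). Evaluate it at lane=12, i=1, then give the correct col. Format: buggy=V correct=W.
buggy=2 correct=1

`(lane % 4) + 2*(i % 2)`[12,1]=>2
12: grp=3,tig=0
[1] (3+0,0*2+1) = (3,1)
col: 2 vs 1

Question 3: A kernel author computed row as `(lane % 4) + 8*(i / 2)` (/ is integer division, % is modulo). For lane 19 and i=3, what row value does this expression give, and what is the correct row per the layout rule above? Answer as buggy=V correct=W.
buggy=11 correct=12

`(lane % 4) + 8*(i / 2)`[19,3]=>11
lane 19=>19/4=4, 19 mod 4=3
i=3  r:4+8=>12  c:2·3+1=>7
row: 11 vs 12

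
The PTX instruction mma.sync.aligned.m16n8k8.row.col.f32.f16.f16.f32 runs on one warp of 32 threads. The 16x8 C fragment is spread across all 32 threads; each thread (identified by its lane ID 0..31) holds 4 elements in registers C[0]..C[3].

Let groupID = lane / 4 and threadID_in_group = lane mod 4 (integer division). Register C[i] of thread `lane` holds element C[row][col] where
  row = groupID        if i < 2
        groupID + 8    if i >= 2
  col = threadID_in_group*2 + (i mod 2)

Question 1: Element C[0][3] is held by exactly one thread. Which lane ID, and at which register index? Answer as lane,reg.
1,1

r=0->g=0,rb=0  c=3->t=1,b0=1
L=0*4+1=1  i=0*2+1=1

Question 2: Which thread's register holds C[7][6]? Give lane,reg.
31,0

r=7⇒gr=7,Rb=0  c=6⇒th=3,odd=0
L=7*4+3=31  i=0*2+0=0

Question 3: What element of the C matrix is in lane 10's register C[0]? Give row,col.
lane 10: gr=2 (10/4), th=2 (10%4)
i=0: r=2+0=2, c=2*2+0=4

2,4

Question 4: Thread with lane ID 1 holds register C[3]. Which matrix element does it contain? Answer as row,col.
8,3

lane 1: grp=0 (1/4), tig=1 (1%4)
i=3: r=0+8=8, c=1*2+1=3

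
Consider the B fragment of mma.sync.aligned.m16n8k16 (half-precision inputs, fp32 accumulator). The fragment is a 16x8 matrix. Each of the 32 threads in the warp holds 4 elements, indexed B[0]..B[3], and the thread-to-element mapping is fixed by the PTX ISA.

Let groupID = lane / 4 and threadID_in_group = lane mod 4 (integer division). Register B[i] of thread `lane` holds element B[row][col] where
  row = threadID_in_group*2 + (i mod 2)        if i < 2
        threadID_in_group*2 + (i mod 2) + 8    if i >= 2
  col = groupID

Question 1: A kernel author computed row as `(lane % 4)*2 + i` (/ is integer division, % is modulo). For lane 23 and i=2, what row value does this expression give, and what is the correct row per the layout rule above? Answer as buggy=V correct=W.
buggy=8 correct=14

`(lane % 4)*2 + i`[23,2]=>8
L=23=>grp=23>>2=5, tig=23&3=3
[2]=>row 3·2+0+8=14  col grp=5
row: 8 vs 14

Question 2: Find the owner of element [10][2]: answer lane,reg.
c:2=>grp=2  r:10=>rB=1,tig=1,lo=0
L=2*4+1=9  i=1*2+0=2

9,2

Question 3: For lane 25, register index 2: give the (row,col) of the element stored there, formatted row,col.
L=25->gid=25>>2=6, tid=25&3=1
[2]->row 1·2+0+8=10  col gid=6

10,6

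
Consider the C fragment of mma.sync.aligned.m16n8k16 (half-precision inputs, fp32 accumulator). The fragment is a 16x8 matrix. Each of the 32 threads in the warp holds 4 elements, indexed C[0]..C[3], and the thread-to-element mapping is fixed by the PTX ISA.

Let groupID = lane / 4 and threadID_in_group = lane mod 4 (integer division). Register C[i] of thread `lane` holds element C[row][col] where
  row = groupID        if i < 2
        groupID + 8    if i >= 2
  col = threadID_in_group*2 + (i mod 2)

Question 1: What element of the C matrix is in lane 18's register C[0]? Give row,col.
4,4

lane 18: gr=4 (18/4), th=2 (18%4)
i=0: r=4+0=4, c=2*2+0=4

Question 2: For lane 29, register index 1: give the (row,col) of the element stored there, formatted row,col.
lane 29=>29/4=7, 29 mod 4=1
i=1  r:7+0=>7  c:2·1+1=>3

7,3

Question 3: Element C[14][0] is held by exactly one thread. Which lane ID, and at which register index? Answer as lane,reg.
24,2

r=14->g=6,rb=1  c=0->t=0,b0=0
L=6*4+0=24  i=1*2+0=2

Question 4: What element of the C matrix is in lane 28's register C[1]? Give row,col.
7,1

28: gid=7,tid=0
[1] (7+0,0*2+1) = (7,1)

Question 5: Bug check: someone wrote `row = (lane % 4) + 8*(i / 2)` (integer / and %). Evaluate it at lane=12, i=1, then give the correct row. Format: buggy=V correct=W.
`(lane % 4) + 8*(i / 2)`[12,1]->0
lane 12: g=3 (12/4), t=0 (12%4)
i=1: r=3+0=3, c=0*2+1=1
row: 0 vs 3

buggy=0 correct=3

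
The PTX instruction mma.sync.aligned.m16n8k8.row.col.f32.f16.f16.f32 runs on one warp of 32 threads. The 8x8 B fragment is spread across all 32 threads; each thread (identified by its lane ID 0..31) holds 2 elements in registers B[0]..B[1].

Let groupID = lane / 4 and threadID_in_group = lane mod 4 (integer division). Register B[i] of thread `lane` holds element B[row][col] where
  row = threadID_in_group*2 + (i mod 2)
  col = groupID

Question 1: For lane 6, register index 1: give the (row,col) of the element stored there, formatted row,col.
lane 6->6/4=1, 6 mod 4=2
i=1  r:2·2+1->5  c:1

5,1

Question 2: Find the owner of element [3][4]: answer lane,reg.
17,1

c=4→G=4  r=3→T=1,p=1
L=4*4+1=17  i=1=1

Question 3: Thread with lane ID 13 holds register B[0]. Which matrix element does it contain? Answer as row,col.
2,3

13: grp=3,tig=1
[0] (1*2+0,3) = (2,3)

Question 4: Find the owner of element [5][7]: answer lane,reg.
30,1

c=7->g=7  r=5->t=2,b0=1
L=7*4+2=30  i=1=1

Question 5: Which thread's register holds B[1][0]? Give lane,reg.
c=0→G=0  r=1→T=0,p=1
L=0*4+0=0  i=1=1

0,1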